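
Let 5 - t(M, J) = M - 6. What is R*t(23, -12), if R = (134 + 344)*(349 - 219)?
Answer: -745680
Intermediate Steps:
t(M, J) = 11 - M (t(M, J) = 5 - (M - 6) = 5 - (-6 + M) = 5 + (6 - M) = 11 - M)
R = 62140 (R = 478*130 = 62140)
R*t(23, -12) = 62140*(11 - 1*23) = 62140*(11 - 23) = 62140*(-12) = -745680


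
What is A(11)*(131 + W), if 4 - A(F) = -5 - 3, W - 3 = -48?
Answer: 1032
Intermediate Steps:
W = -45 (W = 3 - 48 = -45)
A(F) = 12 (A(F) = 4 - (-5 - 3) = 4 - 1*(-8) = 4 + 8 = 12)
A(11)*(131 + W) = 12*(131 - 45) = 12*86 = 1032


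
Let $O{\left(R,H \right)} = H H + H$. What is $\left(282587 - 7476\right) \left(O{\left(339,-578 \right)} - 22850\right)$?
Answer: $85464882816$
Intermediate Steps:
$O{\left(R,H \right)} = H + H^{2}$ ($O{\left(R,H \right)} = H^{2} + H = H + H^{2}$)
$\left(282587 - 7476\right) \left(O{\left(339,-578 \right)} - 22850\right) = \left(282587 - 7476\right) \left(- 578 \left(1 - 578\right) - 22850\right) = 275111 \left(\left(-578\right) \left(-577\right) - 22850\right) = 275111 \left(333506 - 22850\right) = 275111 \cdot 310656 = 85464882816$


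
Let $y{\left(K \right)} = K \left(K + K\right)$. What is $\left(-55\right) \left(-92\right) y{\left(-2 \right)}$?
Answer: $40480$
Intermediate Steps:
$y{\left(K \right)} = 2 K^{2}$ ($y{\left(K \right)} = K 2 K = 2 K^{2}$)
$\left(-55\right) \left(-92\right) y{\left(-2 \right)} = \left(-55\right) \left(-92\right) 2 \left(-2\right)^{2} = 5060 \cdot 2 \cdot 4 = 5060 \cdot 8 = 40480$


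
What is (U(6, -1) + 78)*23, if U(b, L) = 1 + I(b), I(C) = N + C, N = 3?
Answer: 2024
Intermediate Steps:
I(C) = 3 + C
U(b, L) = 4 + b (U(b, L) = 1 + (3 + b) = 4 + b)
(U(6, -1) + 78)*23 = ((4 + 6) + 78)*23 = (10 + 78)*23 = 88*23 = 2024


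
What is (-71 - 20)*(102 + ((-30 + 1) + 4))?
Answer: -7007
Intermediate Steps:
(-71 - 20)*(102 + ((-30 + 1) + 4)) = -91*(102 + (-29 + 4)) = -91*(102 - 25) = -91*77 = -7007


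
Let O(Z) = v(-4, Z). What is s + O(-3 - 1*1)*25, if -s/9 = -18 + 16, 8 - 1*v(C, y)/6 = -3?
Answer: 1668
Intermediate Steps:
v(C, y) = 66 (v(C, y) = 48 - 6*(-3) = 48 + 18 = 66)
O(Z) = 66
s = 18 (s = -9*(-18 + 16) = -9*(-2) = 18)
s + O(-3 - 1*1)*25 = 18 + 66*25 = 18 + 1650 = 1668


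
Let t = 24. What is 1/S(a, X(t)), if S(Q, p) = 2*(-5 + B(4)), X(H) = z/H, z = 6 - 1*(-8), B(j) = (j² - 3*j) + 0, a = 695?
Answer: -½ ≈ -0.50000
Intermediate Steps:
B(j) = j² - 3*j
z = 14 (z = 6 + 8 = 14)
X(H) = 14/H
S(Q, p) = -2 (S(Q, p) = 2*(-5 + 4*(-3 + 4)) = 2*(-5 + 4*1) = 2*(-5 + 4) = 2*(-1) = -2)
1/S(a, X(t)) = 1/(-2) = -½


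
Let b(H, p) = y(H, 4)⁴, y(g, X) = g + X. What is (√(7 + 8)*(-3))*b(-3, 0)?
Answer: -3*√15 ≈ -11.619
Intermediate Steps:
y(g, X) = X + g
b(H, p) = (4 + H)⁴
(√(7 + 8)*(-3))*b(-3, 0) = (√(7 + 8)*(-3))*(4 - 3)⁴ = (√15*(-3))*1⁴ = -3*√15*1 = -3*√15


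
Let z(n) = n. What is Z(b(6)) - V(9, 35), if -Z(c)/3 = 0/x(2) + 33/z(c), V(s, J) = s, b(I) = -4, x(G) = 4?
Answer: 63/4 ≈ 15.750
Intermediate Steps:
Z(c) = -99/c (Z(c) = -3*(0/4 + 33/c) = -3*(0*(¼) + 33/c) = -3*(0 + 33/c) = -99/c)
Z(b(6)) - V(9, 35) = -99/(-4) - 1*9 = -99*(-¼) - 9 = 99/4 - 9 = 63/4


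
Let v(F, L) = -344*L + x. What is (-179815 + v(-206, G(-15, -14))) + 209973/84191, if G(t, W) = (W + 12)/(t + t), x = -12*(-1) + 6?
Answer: -227085150514/1262865 ≈ -1.7982e+5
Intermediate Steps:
x = 18 (x = 12 + 6 = 18)
G(t, W) = (12 + W)/(2*t) (G(t, W) = (12 + W)/((2*t)) = (12 + W)*(1/(2*t)) = (12 + W)/(2*t))
v(F, L) = 18 - 344*L (v(F, L) = -344*L + 18 = 18 - 344*L)
(-179815 + v(-206, G(-15, -14))) + 209973/84191 = (-179815 + (18 - 172*(12 - 14)/(-15))) + 209973/84191 = (-179815 + (18 - 172*(-1)*(-2)/15)) + 209973*(1/84191) = (-179815 + (18 - 344*1/15)) + 209973/84191 = (-179815 + (18 - 344/15)) + 209973/84191 = (-179815 - 74/15) + 209973/84191 = -2697299/15 + 209973/84191 = -227085150514/1262865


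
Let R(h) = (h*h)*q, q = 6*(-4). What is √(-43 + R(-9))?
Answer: I*√1987 ≈ 44.576*I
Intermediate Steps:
q = -24
R(h) = -24*h² (R(h) = (h*h)*(-24) = h²*(-24) = -24*h²)
√(-43 + R(-9)) = √(-43 - 24*(-9)²) = √(-43 - 24*81) = √(-43 - 1944) = √(-1987) = I*√1987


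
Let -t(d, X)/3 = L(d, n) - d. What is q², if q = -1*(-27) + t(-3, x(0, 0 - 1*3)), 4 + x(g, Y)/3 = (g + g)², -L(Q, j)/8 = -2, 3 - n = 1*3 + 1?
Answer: 900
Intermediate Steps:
n = -1 (n = 3 - (1*3 + 1) = 3 - (3 + 1) = 3 - 1*4 = 3 - 4 = -1)
L(Q, j) = 16 (L(Q, j) = -8*(-2) = 16)
x(g, Y) = -12 + 12*g² (x(g, Y) = -12 + 3*(g + g)² = -12 + 3*(2*g)² = -12 + 3*(4*g²) = -12 + 12*g²)
t(d, X) = -48 + 3*d (t(d, X) = -3*(16 - d) = -48 + 3*d)
q = -30 (q = -1*(-27) + (-48 + 3*(-3)) = 27 + (-48 - 9) = 27 - 57 = -30)
q² = (-30)² = 900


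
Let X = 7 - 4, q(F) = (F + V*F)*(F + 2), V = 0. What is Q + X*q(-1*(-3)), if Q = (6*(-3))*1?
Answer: 27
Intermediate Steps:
q(F) = F*(2 + F) (q(F) = (F + 0*F)*(F + 2) = (F + 0)*(2 + F) = F*(2 + F))
X = 3
Q = -18 (Q = -18*1 = -18)
Q + X*q(-1*(-3)) = -18 + 3*((-1*(-3))*(2 - 1*(-3))) = -18 + 3*(3*(2 + 3)) = -18 + 3*(3*5) = -18 + 3*15 = -18 + 45 = 27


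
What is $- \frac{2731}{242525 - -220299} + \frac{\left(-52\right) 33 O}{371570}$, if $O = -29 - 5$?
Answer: $\frac{12994122893}{85985756840} \approx 0.15112$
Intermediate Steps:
$O = -34$ ($O = -29 - 5 = -34$)
$- \frac{2731}{242525 - -220299} + \frac{\left(-52\right) 33 O}{371570} = - \frac{2731}{242525 - -220299} + \frac{\left(-52\right) 33 \left(-34\right)}{371570} = - \frac{2731}{242525 + 220299} + \left(-1716\right) \left(-34\right) \frac{1}{371570} = - \frac{2731}{462824} + 58344 \cdot \frac{1}{371570} = \left(-2731\right) \frac{1}{462824} + \frac{29172}{185785} = - \frac{2731}{462824} + \frac{29172}{185785} = \frac{12994122893}{85985756840}$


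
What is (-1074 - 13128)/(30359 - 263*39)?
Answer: -7101/10051 ≈ -0.70650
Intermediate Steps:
(-1074 - 13128)/(30359 - 263*39) = -14202/(30359 - 10257) = -14202/20102 = -14202*1/20102 = -7101/10051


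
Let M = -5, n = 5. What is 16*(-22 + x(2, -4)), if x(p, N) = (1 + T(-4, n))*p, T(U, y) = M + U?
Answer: -608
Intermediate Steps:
T(U, y) = -5 + U
x(p, N) = -8*p (x(p, N) = (1 + (-5 - 4))*p = (1 - 9)*p = -8*p)
16*(-22 + x(2, -4)) = 16*(-22 - 8*2) = 16*(-22 - 16) = 16*(-38) = -608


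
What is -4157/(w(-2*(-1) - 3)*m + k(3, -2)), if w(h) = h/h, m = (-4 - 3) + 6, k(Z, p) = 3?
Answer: -4157/2 ≈ -2078.5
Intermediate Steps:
m = -1 (m = -7 + 6 = -1)
w(h) = 1
-4157/(w(-2*(-1) - 3)*m + k(3, -2)) = -4157/(1*(-1) + 3) = -4157/(-1 + 3) = -4157/2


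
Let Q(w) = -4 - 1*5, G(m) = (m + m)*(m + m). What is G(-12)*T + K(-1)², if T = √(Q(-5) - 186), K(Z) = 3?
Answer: 9 + 576*I*√195 ≈ 9.0 + 8043.4*I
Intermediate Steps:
G(m) = 4*m² (G(m) = (2*m)*(2*m) = 4*m²)
Q(w) = -9 (Q(w) = -4 - 5 = -9)
T = I*√195 (T = √(-9 - 186) = √(-195) = I*√195 ≈ 13.964*I)
G(-12)*T + K(-1)² = (4*(-12)²)*(I*√195) + 3² = (4*144)*(I*√195) + 9 = 576*(I*√195) + 9 = 576*I*√195 + 9 = 9 + 576*I*√195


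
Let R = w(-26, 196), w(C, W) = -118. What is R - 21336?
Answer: -21454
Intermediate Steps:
R = -118
R - 21336 = -118 - 21336 = -21454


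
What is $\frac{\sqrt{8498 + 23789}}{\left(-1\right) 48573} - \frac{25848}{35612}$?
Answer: $- \frac{6462}{8903} - \frac{\sqrt{32287}}{48573} \approx -0.72952$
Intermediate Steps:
$\frac{\sqrt{8498 + 23789}}{\left(-1\right) 48573} - \frac{25848}{35612} = \frac{\sqrt{32287}}{-48573} - \frac{6462}{8903} = \sqrt{32287} \left(- \frac{1}{48573}\right) - \frac{6462}{8903} = - \frac{\sqrt{32287}}{48573} - \frac{6462}{8903} = - \frac{6462}{8903} - \frac{\sqrt{32287}}{48573}$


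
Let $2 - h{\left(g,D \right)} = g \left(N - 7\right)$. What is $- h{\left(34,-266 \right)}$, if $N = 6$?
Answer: $-36$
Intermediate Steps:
$h{\left(g,D \right)} = 2 + g$ ($h{\left(g,D \right)} = 2 - g \left(6 - 7\right) = 2 - g \left(-1\right) = 2 - - g = 2 + g$)
$- h{\left(34,-266 \right)} = - (2 + 34) = \left(-1\right) 36 = -36$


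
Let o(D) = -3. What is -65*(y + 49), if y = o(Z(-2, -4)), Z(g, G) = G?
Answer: -2990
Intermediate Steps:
y = -3
-65*(y + 49) = -65*(-3 + 49) = -65*46 = -2990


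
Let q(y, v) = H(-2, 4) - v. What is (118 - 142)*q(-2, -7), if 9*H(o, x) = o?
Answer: -488/3 ≈ -162.67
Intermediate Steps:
H(o, x) = o/9
q(y, v) = -2/9 - v (q(y, v) = (⅑)*(-2) - v = -2/9 - v)
(118 - 142)*q(-2, -7) = (118 - 142)*(-2/9 - 1*(-7)) = -24*(-2/9 + 7) = -24*61/9 = -488/3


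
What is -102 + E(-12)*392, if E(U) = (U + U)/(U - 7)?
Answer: 7470/19 ≈ 393.16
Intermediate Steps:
E(U) = 2*U/(-7 + U) (E(U) = (2*U)/(-7 + U) = 2*U/(-7 + U))
-102 + E(-12)*392 = -102 + (2*(-12)/(-7 - 12))*392 = -102 + (2*(-12)/(-19))*392 = -102 + (2*(-12)*(-1/19))*392 = -102 + (24/19)*392 = -102 + 9408/19 = 7470/19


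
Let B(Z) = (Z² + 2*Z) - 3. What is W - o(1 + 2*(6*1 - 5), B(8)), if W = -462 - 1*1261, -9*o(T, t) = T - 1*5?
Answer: -15509/9 ≈ -1723.2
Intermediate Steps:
B(Z) = -3 + Z² + 2*Z
o(T, t) = 5/9 - T/9 (o(T, t) = -(T - 1*5)/9 = -(T - 5)/9 = -(-5 + T)/9 = 5/9 - T/9)
W = -1723 (W = -462 - 1261 = -1723)
W - o(1 + 2*(6*1 - 5), B(8)) = -1723 - (5/9 - (1 + 2*(6*1 - 5))/9) = -1723 - (5/9 - (1 + 2*(6 - 5))/9) = -1723 - (5/9 - (1 + 2*1)/9) = -1723 - (5/9 - (1 + 2)/9) = -1723 - (5/9 - ⅑*3) = -1723 - (5/9 - ⅓) = -1723 - 1*2/9 = -1723 - 2/9 = -15509/9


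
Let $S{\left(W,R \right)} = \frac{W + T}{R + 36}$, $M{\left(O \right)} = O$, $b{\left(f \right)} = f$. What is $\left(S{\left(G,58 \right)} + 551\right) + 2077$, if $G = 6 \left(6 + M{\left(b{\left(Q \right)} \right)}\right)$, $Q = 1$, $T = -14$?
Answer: $\frac{123530}{47} \approx 2628.3$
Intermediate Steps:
$G = 42$ ($G = 6 \left(6 + 1\right) = 6 \cdot 7 = 42$)
$S{\left(W,R \right)} = \frac{-14 + W}{36 + R}$ ($S{\left(W,R \right)} = \frac{W - 14}{R + 36} = \frac{-14 + W}{36 + R}$)
$\left(S{\left(G,58 \right)} + 551\right) + 2077 = \left(\frac{-14 + 42}{36 + 58} + 551\right) + 2077 = \left(\frac{1}{94} \cdot 28 + 551\right) + 2077 = \left(\frac{14}{47} + 551\right) + 2077 = \frac{25911}{47} + 2077 = \frac{123530}{47}$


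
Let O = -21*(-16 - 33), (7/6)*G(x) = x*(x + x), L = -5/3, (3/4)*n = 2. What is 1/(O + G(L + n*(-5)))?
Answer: 7/9903 ≈ 0.00070686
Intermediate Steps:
n = 8/3 (n = (4/3)*2 = 8/3 ≈ 2.6667)
L = -5/3 (L = -5*⅓ = -5/3 ≈ -1.6667)
G(x) = 12*x²/7 (G(x) = 6*(x*(x + x))/7 = 6*(x*(2*x))/7 = 6*(2*x²)/7 = 12*x²/7)
O = 1029 (O = -21*(-49) = 1029)
1/(O + G(L + n*(-5))) = 1/(1029 + 12*(-5/3 + (8/3)*(-5))²/7) = 1/(1029 + 12*(-5/3 - 40/3)²/7) = 1/(1029 + (12/7)*(-15)²) = 1/(1029 + (12/7)*225) = 1/(1029 + 2700/7) = 1/(9903/7) = 7/9903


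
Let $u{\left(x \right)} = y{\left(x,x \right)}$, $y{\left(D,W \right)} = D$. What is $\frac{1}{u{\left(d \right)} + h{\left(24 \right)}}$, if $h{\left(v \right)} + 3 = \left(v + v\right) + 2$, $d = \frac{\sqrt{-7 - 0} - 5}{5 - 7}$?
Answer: $\frac{99}{4904} + \frac{i \sqrt{7}}{4904} \approx 0.020188 + 0.00053951 i$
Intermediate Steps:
$d = \frac{5}{2} - \frac{i \sqrt{7}}{2}$ ($d = \frac{\sqrt{-7 + 0} - 5}{-2} = \left(\sqrt{-7} - 5\right) \left(- \frac{1}{2}\right) = \left(i \sqrt{7} - 5\right) \left(- \frac{1}{2}\right) = \left(-5 + i \sqrt{7}\right) \left(- \frac{1}{2}\right) = \frac{5}{2} - \frac{i \sqrt{7}}{2} \approx 2.5 - 1.3229 i$)
$h{\left(v \right)} = -1 + 2 v$ ($h{\left(v \right)} = -3 + \left(\left(v + v\right) + 2\right) = -3 + \left(2 v + 2\right) = -3 + \left(2 + 2 v\right) = -1 + 2 v$)
$u{\left(x \right)} = x$
$\frac{1}{u{\left(d \right)} + h{\left(24 \right)}} = \frac{1}{\left(\frac{5}{2} - \frac{i \sqrt{7}}{2}\right) + \left(-1 + 2 \cdot 24\right)} = \frac{1}{\left(\frac{5}{2} - \frac{i \sqrt{7}}{2}\right) + \left(-1 + 48\right)} = \frac{1}{\left(\frac{5}{2} - \frac{i \sqrt{7}}{2}\right) + 47} = \frac{1}{\frac{99}{2} - \frac{i \sqrt{7}}{2}}$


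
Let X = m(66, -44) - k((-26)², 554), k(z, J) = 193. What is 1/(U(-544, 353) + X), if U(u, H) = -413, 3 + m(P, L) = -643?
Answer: -1/1252 ≈ -0.00079872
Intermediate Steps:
m(P, L) = -646 (m(P, L) = -3 - 643 = -646)
X = -839 (X = -646 - 1*193 = -646 - 193 = -839)
1/(U(-544, 353) + X) = 1/(-413 - 839) = 1/(-1252) = -1/1252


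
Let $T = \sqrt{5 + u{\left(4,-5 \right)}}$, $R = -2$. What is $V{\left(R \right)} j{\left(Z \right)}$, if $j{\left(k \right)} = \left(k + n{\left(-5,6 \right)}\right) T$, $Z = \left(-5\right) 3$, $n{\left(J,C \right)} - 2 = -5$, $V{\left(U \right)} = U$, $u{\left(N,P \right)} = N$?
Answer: $108$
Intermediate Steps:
$n{\left(J,C \right)} = -3$ ($n{\left(J,C \right)} = 2 - 5 = -3$)
$T = 3$ ($T = \sqrt{5 + 4} = \sqrt{9} = 3$)
$Z = -15$
$j{\left(k \right)} = -9 + 3 k$ ($j{\left(k \right)} = \left(k - 3\right) 3 = \left(-3 + k\right) 3 = -9 + 3 k$)
$V{\left(R \right)} j{\left(Z \right)} = - 2 \left(-9 + 3 \left(-15\right)\right) = - 2 \left(-9 - 45\right) = \left(-2\right) \left(-54\right) = 108$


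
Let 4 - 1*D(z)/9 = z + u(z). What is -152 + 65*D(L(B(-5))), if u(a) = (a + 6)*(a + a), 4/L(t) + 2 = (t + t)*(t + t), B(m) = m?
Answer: 4503418/2401 ≈ 1875.6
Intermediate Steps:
L(t) = 4/(-2 + 4*t²) (L(t) = 4/(-2 + (t + t)*(t + t)) = 4/(-2 + (2*t)*(2*t)) = 4/(-2 + 4*t²))
u(a) = 2*a*(6 + a) (u(a) = (6 + a)*(2*a) = 2*a*(6 + a))
D(z) = 36 - 9*z - 18*z*(6 + z) (D(z) = 36 - 9*(z + 2*z*(6 + z)) = 36 + (-9*z - 18*z*(6 + z)) = 36 - 9*z - 18*z*(6 + z))
-152 + 65*D(L(B(-5))) = -152 + 65*(36 - 234/(-1 + 2*(-5)²) - 18*4/(-1 + 2*(-5)²)²) = -152 + 65*(36 - 234/(-1 + 2*25) - 18*4/(-1 + 2*25)²) = -152 + 65*(36 - 234/(-1 + 50) - 18*4/(-1 + 50)²) = -152 + 65*(36 - 234/49 - 18*(2/49)²) = -152 + 65*(36 - 234/49 - 18*(2*(1/49))²) = -152 + 65*(36 - 117*2/49 - 18*(2/49)²) = -152 + 65*(36 - 234/49 - 18*4/2401) = -152 + 65*(36 - 234/49 - 72/2401) = -152 + 65*(74898/2401) = -152 + 4868370/2401 = 4503418/2401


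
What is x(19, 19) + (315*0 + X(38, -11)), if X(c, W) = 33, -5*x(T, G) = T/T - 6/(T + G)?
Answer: 3119/95 ≈ 32.832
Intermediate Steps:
x(T, G) = -1/5 + 6/(5*(G + T)) (x(T, G) = -(T/T - 6/(T + G))/5 = -(1 - 6/(G + T))/5 = -1/5 + 6/(5*(G + T)))
x(19, 19) + (315*0 + X(38, -11)) = (6 - 1*19 - 1*19)/(5*(19 + 19)) + (315*0 + 33) = (1/5)*(6 - 19 - 19)/38 + (0 + 33) = (1/5)*(1/38)*(-32) + 33 = -16/95 + 33 = 3119/95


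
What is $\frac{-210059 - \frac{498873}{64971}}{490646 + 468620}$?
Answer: $- \frac{2274707027}{10387411881} \approx -0.21899$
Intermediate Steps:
$\frac{-210059 - \frac{498873}{64971}}{490646 + 468620} = \frac{-210059 - \frac{166291}{21657}}{959266} = \left(-210059 - \frac{166291}{21657}\right) \frac{1}{959266} = \left(- \frac{4549414054}{21657}\right) \frac{1}{959266} = - \frac{2274707027}{10387411881}$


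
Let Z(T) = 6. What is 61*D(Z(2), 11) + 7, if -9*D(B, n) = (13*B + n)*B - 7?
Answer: -32084/9 ≈ -3564.9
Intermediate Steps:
D(B, n) = 7/9 - B*(n + 13*B)/9 (D(B, n) = -((13*B + n)*B - 7)/9 = -((n + 13*B)*B - 7)/9 = -(B*(n + 13*B) - 7)/9 = -(-7 + B*(n + 13*B))/9 = 7/9 - B*(n + 13*B)/9)
61*D(Z(2), 11) + 7 = 61*(7/9 - 13/9*6² - ⅑*6*11) + 7 = 61*(7/9 - 13/9*36 - 22/3) + 7 = 61*(7/9 - 52 - 22/3) + 7 = 61*(-527/9) + 7 = -32147/9 + 7 = -32084/9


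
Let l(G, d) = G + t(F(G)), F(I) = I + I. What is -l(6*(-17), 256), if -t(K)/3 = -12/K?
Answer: 1737/17 ≈ 102.18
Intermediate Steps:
F(I) = 2*I
t(K) = 36/K (t(K) = -(-36)/K = 36/K)
l(G, d) = G + 18/G (l(G, d) = G + 36/((2*G)) = G + 36*(1/(2*G)) = G + 18/G)
-l(6*(-17), 256) = -(6*(-17) + 18/((6*(-17)))) = -(-102 + 18/(-102)) = -(-102 + 18*(-1/102)) = -(-102 - 3/17) = -1*(-1737/17) = 1737/17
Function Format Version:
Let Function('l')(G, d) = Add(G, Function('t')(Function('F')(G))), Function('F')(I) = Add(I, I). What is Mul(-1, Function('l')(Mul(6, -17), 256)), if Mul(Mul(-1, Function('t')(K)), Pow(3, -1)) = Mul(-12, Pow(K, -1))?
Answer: Rational(1737, 17) ≈ 102.18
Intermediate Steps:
Function('F')(I) = Mul(2, I)
Function('t')(K) = Mul(36, Pow(K, -1)) (Function('t')(K) = Mul(-3, Mul(-12, Pow(K, -1))) = Mul(36, Pow(K, -1)))
Function('l')(G, d) = Add(G, Mul(18, Pow(G, -1))) (Function('l')(G, d) = Add(G, Mul(36, Pow(Mul(2, G), -1))) = Add(G, Mul(36, Mul(Rational(1, 2), Pow(G, -1)))) = Add(G, Mul(18, Pow(G, -1))))
Mul(-1, Function('l')(Mul(6, -17), 256)) = Mul(-1, Add(Mul(6, -17), Mul(18, Pow(Mul(6, -17), -1)))) = Mul(-1, Add(-102, Mul(18, Pow(-102, -1)))) = Mul(-1, Add(-102, Mul(18, Rational(-1, 102)))) = Mul(-1, Add(-102, Rational(-3, 17))) = Mul(-1, Rational(-1737, 17)) = Rational(1737, 17)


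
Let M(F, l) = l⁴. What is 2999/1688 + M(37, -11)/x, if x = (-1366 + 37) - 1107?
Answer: -4352111/1027992 ≈ -4.2336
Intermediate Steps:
x = -2436 (x = -1329 - 1107 = -2436)
2999/1688 + M(37, -11)/x = 2999/1688 + (-11)⁴/(-2436) = 2999*(1/1688) + 14641*(-1/2436) = 2999/1688 - 14641/2436 = -4352111/1027992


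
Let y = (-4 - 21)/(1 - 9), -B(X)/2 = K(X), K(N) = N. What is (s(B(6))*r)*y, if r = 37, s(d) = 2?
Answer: 925/4 ≈ 231.25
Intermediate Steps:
B(X) = -2*X
y = 25/8 (y = -25/(-8) = -25*(-⅛) = 25/8 ≈ 3.1250)
(s(B(6))*r)*y = (2*37)*(25/8) = 74*(25/8) = 925/4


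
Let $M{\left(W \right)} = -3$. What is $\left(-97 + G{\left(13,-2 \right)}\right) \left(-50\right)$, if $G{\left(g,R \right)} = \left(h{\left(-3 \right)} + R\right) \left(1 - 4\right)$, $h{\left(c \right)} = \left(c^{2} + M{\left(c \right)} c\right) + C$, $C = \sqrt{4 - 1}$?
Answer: $7250 + 150 \sqrt{3} \approx 7509.8$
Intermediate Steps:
$C = \sqrt{3} \approx 1.732$
$h{\left(c \right)} = \sqrt{3} + c^{2} - 3 c$ ($h{\left(c \right)} = \left(c^{2} - 3 c\right) + \sqrt{3} = \sqrt{3} + c^{2} - 3 c$)
$G{\left(g,R \right)} = -54 - 3 R - 3 \sqrt{3}$ ($G{\left(g,R \right)} = \left(\left(\sqrt{3} + \left(-3\right)^{2} - -9\right) + R\right) \left(1 - 4\right) = \left(\left(\sqrt{3} + 9 + 9\right) + R\right) \left(-3\right) = \left(\left(18 + \sqrt{3}\right) + R\right) \left(-3\right) = \left(18 + R + \sqrt{3}\right) \left(-3\right) = -54 - 3 R - 3 \sqrt{3}$)
$\left(-97 + G{\left(13,-2 \right)}\right) \left(-50\right) = \left(-97 - \left(48 + 3 \sqrt{3}\right)\right) \left(-50\right) = \left(-145 - 3 \sqrt{3}\right) \left(-50\right) = 7250 + 150 \sqrt{3}$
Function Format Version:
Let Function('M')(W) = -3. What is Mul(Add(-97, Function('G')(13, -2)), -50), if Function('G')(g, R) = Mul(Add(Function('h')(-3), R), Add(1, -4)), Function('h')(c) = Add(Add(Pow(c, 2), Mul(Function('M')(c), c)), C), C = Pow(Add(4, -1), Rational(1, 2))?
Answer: Add(7250, Mul(150, Pow(3, Rational(1, 2)))) ≈ 7509.8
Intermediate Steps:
C = Pow(3, Rational(1, 2)) ≈ 1.7320
Function('h')(c) = Add(Pow(3, Rational(1, 2)), Pow(c, 2), Mul(-3, c)) (Function('h')(c) = Add(Add(Pow(c, 2), Mul(-3, c)), Pow(3, Rational(1, 2))) = Add(Pow(3, Rational(1, 2)), Pow(c, 2), Mul(-3, c)))
Function('G')(g, R) = Add(-54, Mul(-3, R), Mul(-3, Pow(3, Rational(1, 2)))) (Function('G')(g, R) = Mul(Add(Add(Pow(3, Rational(1, 2)), Pow(-3, 2), Mul(-3, -3)), R), Add(1, -4)) = Mul(Add(Add(Pow(3, Rational(1, 2)), 9, 9), R), -3) = Mul(Add(Add(18, Pow(3, Rational(1, 2))), R), -3) = Mul(Add(18, R, Pow(3, Rational(1, 2))), -3) = Add(-54, Mul(-3, R), Mul(-3, Pow(3, Rational(1, 2)))))
Mul(Add(-97, Function('G')(13, -2)), -50) = Mul(Add(-97, Add(-54, Mul(-3, -2), Mul(-3, Pow(3, Rational(1, 2))))), -50) = Mul(Add(-97, Add(-54, 6, Mul(-3, Pow(3, Rational(1, 2))))), -50) = Mul(Add(-97, Add(-48, Mul(-3, Pow(3, Rational(1, 2))))), -50) = Mul(Add(-145, Mul(-3, Pow(3, Rational(1, 2)))), -50) = Add(7250, Mul(150, Pow(3, Rational(1, 2))))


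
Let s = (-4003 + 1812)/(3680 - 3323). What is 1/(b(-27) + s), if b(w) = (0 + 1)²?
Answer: -51/262 ≈ -0.19466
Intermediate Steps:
b(w) = 1 (b(w) = 1² = 1)
s = -313/51 (s = -2191/357 = -2191*1/357 = -313/51 ≈ -6.1373)
1/(b(-27) + s) = 1/(1 - 313/51) = 1/(-262/51) = -51/262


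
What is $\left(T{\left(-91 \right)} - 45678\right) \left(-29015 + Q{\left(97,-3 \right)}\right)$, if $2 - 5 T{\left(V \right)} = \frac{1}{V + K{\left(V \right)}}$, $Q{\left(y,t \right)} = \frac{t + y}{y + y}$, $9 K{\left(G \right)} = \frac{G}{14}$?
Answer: $\frac{212244959991312}{160147} \approx 1.3253 \cdot 10^{9}$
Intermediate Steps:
$K{\left(G \right)} = \frac{G}{126}$ ($K{\left(G \right)} = \frac{G \frac{1}{14}}{9} = \frac{\frac{1}{14} G}{9} = \frac{G}{126}$)
$Q{\left(y,t \right)} = \frac{t + y}{2 y}$
$T{\left(V \right)} = \frac{2}{5} - \frac{126}{635 V}$ ($T{\left(V \right)} = \frac{2}{5} - \frac{1}{5 \left(V + \frac{V}{126}\right)} = \frac{2}{5} - \frac{1}{5 \frac{127 V}{126}} = \frac{2}{5} - \frac{\frac{126}{127} \frac{1}{V}}{5} = \frac{2}{5} - \frac{126}{635 V}$)
$\left(T{\left(-91 \right)} - 45678\right) \left(-29015 + Q{\left(97,-3 \right)}\right) = \left(\frac{2 \left(-63 + 127 \left(-91\right)\right)}{635 \left(-91\right)} - 45678\right) \left(-29015 + \frac{-3 + 97}{2 \cdot 97}\right) = \left(\frac{2}{635} \left(- \frac{1}{91}\right) \left(-63 - 11557\right) - 45678\right) \left(-29015 + \frac{1}{2} \cdot \frac{1}{97} \cdot 94\right) = \left(\frac{2}{635} \left(- \frac{1}{91}\right) \left(-11620\right) - 45678\right) \left(-29015 + \frac{47}{97}\right) = \left(\frac{664}{1651} - 45678\right) \left(- \frac{2814408}{97}\right) = \left(- \frac{75413714}{1651}\right) \left(- \frac{2814408}{97}\right) = \frac{212244959991312}{160147}$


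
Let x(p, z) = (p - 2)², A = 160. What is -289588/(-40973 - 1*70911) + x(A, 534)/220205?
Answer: 16640449429/6159354055 ≈ 2.7017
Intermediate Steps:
x(p, z) = (-2 + p)²
-289588/(-40973 - 1*70911) + x(A, 534)/220205 = -289588/(-40973 - 1*70911) + (-2 + 160)²/220205 = -289588/(-40973 - 70911) + 158²*(1/220205) = -289588/(-111884) + 24964*(1/220205) = -289588*(-1/111884) + 24964/220205 = 72397/27971 + 24964/220205 = 16640449429/6159354055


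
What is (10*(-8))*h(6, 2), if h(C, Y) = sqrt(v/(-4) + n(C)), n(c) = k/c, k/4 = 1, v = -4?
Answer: -80*sqrt(15)/3 ≈ -103.28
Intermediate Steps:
k = 4 (k = 4*1 = 4)
n(c) = 4/c
h(C, Y) = sqrt(1 + 4/C) (h(C, Y) = sqrt(-4/(-4) + 4/C) = sqrt(-4*(-1/4) + 4/C) = sqrt(1 + 4/C))
(10*(-8))*h(6, 2) = (10*(-8))*sqrt((4 + 6)/6) = -80*sqrt(15)/3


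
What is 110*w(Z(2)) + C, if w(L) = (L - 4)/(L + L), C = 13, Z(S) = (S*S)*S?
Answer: 81/2 ≈ 40.500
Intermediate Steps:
Z(S) = S**3 (Z(S) = S**2*S = S**3)
w(L) = (-4 + L)/(2*L) (w(L) = (-4 + L)/((2*L)) = (-4 + L)*(1/(2*L)) = (-4 + L)/(2*L))
110*w(Z(2)) + C = 110*((-4 + 2**3)/(2*(2**3))) + 13 = 110*((1/2)*(-4 + 8)/8) + 13 = 110*((1/2)*(1/8)*4) + 13 = 110*(1/4) + 13 = 55/2 + 13 = 81/2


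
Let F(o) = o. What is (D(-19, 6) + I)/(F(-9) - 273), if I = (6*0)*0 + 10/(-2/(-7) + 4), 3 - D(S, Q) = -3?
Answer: -25/846 ≈ -0.029551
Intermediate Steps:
D(S, Q) = 6 (D(S, Q) = 3 - 1*(-3) = 3 + 3 = 6)
I = 7/3 (I = 0*0 + 10/(-2*(-⅐) + 4) = 0 + 10/(2/7 + 4) = 0 + 10/(30/7) = 0 + 10*(7/30) = 0 + 7/3 = 7/3 ≈ 2.3333)
(D(-19, 6) + I)/(F(-9) - 273) = (6 + 7/3)/(-9 - 273) = (25/3)/(-282) = (25/3)*(-1/282) = -25/846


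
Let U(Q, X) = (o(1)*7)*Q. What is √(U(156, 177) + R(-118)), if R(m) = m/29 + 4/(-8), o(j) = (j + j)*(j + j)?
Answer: √14678582/58 ≈ 66.056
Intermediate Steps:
o(j) = 4*j² (o(j) = (2*j)*(2*j) = 4*j²)
R(m) = -½ + m/29 (R(m) = m*(1/29) + 4*(-⅛) = m/29 - ½ = -½ + m/29)
U(Q, X) = 28*Q (U(Q, X) = ((4*1²)*7)*Q = ((4*1)*7)*Q = (4*7)*Q = 28*Q)
√(U(156, 177) + R(-118)) = √(28*156 + (-½ + (1/29)*(-118))) = √(4368 + (-½ - 118/29)) = √(4368 - 265/58) = √(253079/58) = √14678582/58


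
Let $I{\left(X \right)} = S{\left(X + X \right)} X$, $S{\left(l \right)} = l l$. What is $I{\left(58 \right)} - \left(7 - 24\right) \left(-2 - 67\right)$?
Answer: $779275$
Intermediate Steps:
$S{\left(l \right)} = l^{2}$
$I{\left(X \right)} = 4 X^{3}$ ($I{\left(X \right)} = \left(X + X\right)^{2} X = \left(2 X\right)^{2} X = 4 X^{2} X = 4 X^{3}$)
$I{\left(58 \right)} - \left(7 - 24\right) \left(-2 - 67\right) = 4 \cdot 58^{3} - \left(7 - 24\right) \left(-2 - 67\right) = 4 \cdot 195112 - \left(7 - 24\right) \left(-69\right) = 780448 - \left(-17\right) \left(-69\right) = 780448 - 1173 = 779275$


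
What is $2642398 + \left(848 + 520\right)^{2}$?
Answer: $4513822$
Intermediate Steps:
$2642398 + \left(848 + 520\right)^{2} = 2642398 + 1368^{2} = 2642398 + 1871424 = 4513822$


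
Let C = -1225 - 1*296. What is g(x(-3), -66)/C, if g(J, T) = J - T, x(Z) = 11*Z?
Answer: -11/507 ≈ -0.021696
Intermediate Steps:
C = -1521 (C = -1225 - 296 = -1521)
g(x(-3), -66)/C = (11*(-3) - 1*(-66))/(-1521) = (-33 + 66)*(-1/1521) = 33*(-1/1521) = -11/507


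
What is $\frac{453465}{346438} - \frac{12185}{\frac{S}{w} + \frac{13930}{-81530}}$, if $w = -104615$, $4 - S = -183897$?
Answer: $\frac{1800621510607095835}{284957994911012} \approx 6318.9$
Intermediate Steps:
$S = 183901$ ($S = 4 - -183897 = 4 + 183897 = 183901$)
$\frac{453465}{346438} - \frac{12185}{\frac{S}{w} + \frac{13930}{-81530}} = \frac{453465}{346438} - \frac{12185}{\frac{183901}{-104615} + \frac{13930}{-81530}} = 453465 \cdot \frac{1}{346438} - \frac{12185}{183901 \left(- \frac{1}{104615}\right) + 13930 \left(- \frac{1}{81530}\right)} = \frac{453465}{346438} - \frac{12185}{- \frac{183901}{104615} - \frac{1393}{8153}} = \frac{453465}{346438} - \frac{12185}{- \frac{1645073548}{852926095}} = \frac{453465}{346438} - - \frac{10392904467575}{1645073548} = \frac{453465}{346438} + \frac{10392904467575}{1645073548} = \frac{1800621510607095835}{284957994911012}$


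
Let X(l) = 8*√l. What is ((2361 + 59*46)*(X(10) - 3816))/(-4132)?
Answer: 4841550/1033 - 10150*√10/1033 ≈ 4655.8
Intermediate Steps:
((2361 + 59*46)*(X(10) - 3816))/(-4132) = ((2361 + 59*46)*(8*√10 - 3816))/(-4132) = ((2361 + 2714)*(-3816 + 8*√10))*(-1/4132) = (5075*(-3816 + 8*√10))*(-1/4132) = (-19366200 + 40600*√10)*(-1/4132) = 4841550/1033 - 10150*√10/1033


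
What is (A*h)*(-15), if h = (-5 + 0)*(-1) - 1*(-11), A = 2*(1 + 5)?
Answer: -2880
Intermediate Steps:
A = 12 (A = 2*6 = 12)
h = 16 (h = -5*(-1) + 11 = 5 + 11 = 16)
(A*h)*(-15) = (12*16)*(-15) = 192*(-15) = -2880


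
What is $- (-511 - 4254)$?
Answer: $4765$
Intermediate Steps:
$- (-511 - 4254) = \left(-1\right) \left(-4765\right) = 4765$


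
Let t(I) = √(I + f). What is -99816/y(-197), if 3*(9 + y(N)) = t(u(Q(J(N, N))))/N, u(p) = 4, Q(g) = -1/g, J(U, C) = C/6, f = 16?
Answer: 313774490664/28291741 - 117982512*√5/28291741 ≈ 11081.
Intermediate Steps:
J(U, C) = C/6 (J(U, C) = C*(⅙) = C/6)
t(I) = √(16 + I) (t(I) = √(I + 16) = √(16 + I))
y(N) = -9 + 2*√5/(3*N) (y(N) = -9 + (√(16 + 4)/N)/3 = -9 + (√20/N)/3 = -9 + ((2*√5)/N)/3 = -9 + (2*√5/N)/3 = -9 + 2*√5/(3*N))
-99816/y(-197) = -99816/(-9 + (⅔)*√5/(-197)) = -99816/(-9 + (⅔)*√5*(-1/197)) = -99816/(-9 - 2*√5/591)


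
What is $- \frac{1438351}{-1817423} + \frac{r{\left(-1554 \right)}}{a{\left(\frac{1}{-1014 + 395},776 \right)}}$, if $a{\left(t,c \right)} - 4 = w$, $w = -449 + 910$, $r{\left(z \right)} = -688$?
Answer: $- \frac{581553809}{845101695} \approx -0.68815$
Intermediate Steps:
$w = 461$
$a{\left(t,c \right)} = 465$ ($a{\left(t,c \right)} = 4 + 461 = 465$)
$- \frac{1438351}{-1817423} + \frac{r{\left(-1554 \right)}}{a{\left(\frac{1}{-1014 + 395},776 \right)}} = - \frac{1438351}{-1817423} - \frac{688}{465} = \left(-1438351\right) \left(- \frac{1}{1817423}\right) - \frac{688}{465} = \frac{1438351}{1817423} - \frac{688}{465} = - \frac{581553809}{845101695}$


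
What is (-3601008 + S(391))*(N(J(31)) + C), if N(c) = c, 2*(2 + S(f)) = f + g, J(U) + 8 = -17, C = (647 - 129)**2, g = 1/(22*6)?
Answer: -85016353709691/88 ≈ -9.6610e+11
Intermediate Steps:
g = 1/132 ≈ 0.0075758
C = 268324 (C = 518**2 = 268324)
J(U) = -25 (J(U) = -8 - 17 = -25)
S(f) = -527/264 + f/2 (S(f) = -2 + (f + 1/132)/2 = -2 + (1/132 + f)/2 = -2 + (1/264 + f/2) = -527/264 + f/2)
(-3601008 + S(391))*(N(J(31)) + C) = (-3601008 + (-527/264 + (1/2)*391))*(-25 + 268324) = (-3601008 + (-527/264 + 391/2))*268299 = (-3601008 + 51085/264)*268299 = -950615027/264*268299 = -85016353709691/88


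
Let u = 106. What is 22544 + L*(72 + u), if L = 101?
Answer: 40522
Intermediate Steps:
22544 + L*(72 + u) = 22544 + 101*(72 + 106) = 22544 + 101*178 = 22544 + 17978 = 40522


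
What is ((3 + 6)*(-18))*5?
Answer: -810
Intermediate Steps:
((3 + 6)*(-18))*5 = (9*(-18))*5 = -162*5 = -810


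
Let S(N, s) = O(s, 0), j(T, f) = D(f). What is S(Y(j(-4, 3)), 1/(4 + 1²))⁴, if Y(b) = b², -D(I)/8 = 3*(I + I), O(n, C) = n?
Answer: 1/625 ≈ 0.0016000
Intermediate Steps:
D(I) = -48*I (D(I) = -24*(I + I) = -24*2*I = -48*I)
j(T, f) = -48*f
S(N, s) = s
S(Y(j(-4, 3)), 1/(4 + 1²))⁴ = (1/(4 + 1²))⁴ = (1/(4 + 1))⁴ = (1/5)⁴ = (⅕)⁴ = 1/625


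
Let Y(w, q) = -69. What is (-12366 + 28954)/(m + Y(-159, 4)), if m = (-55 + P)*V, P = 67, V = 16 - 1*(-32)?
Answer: 1276/39 ≈ 32.718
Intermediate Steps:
V = 48 (V = 16 + 32 = 48)
m = 576 (m = (-55 + 67)*48 = 12*48 = 576)
(-12366 + 28954)/(m + Y(-159, 4)) = (-12366 + 28954)/(576 - 69) = 16588/507 = 16588*(1/507) = 1276/39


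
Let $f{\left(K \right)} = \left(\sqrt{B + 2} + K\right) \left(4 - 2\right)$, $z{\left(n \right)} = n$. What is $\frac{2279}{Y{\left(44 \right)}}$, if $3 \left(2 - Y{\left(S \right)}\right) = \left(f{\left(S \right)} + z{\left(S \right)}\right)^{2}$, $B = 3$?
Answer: $- \frac{59611803}{151344962} + \frac{902484 \sqrt{5}}{75672481} \approx -0.36721$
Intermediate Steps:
$f{\left(K \right)} = 2 K + 2 \sqrt{5}$ ($f{\left(K \right)} = \left(\sqrt{3 + 2} + K\right) \left(4 - 2\right) = \left(\sqrt{5} + K\right) 2 = \left(K + \sqrt{5}\right) 2 = 2 K + 2 \sqrt{5}$)
$Y{\left(S \right)} = 2 - \frac{\left(2 \sqrt{5} + 3 S\right)^{2}}{3}$ ($Y{\left(S \right)} = 2 - \frac{\left(\left(2 S + 2 \sqrt{5}\right) + S\right)^{2}}{3} = 2 - \frac{\left(2 \sqrt{5} + 3 S\right)^{2}}{3}$)
$\frac{2279}{Y{\left(44 \right)}} = \frac{2279}{2 - \frac{\left(2 \sqrt{5} + 3 \cdot 44\right)^{2}}{3}} = \frac{2279}{2 - \frac{\left(2 \sqrt{5} + 132\right)^{2}}{3}} = \frac{2279}{2 - \frac{\left(132 + 2 \sqrt{5}\right)^{2}}{3}}$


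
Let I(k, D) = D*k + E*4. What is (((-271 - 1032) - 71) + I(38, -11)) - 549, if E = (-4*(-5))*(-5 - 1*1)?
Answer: -2821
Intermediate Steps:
E = -120 (E = 20*(-5 - 1) = 20*(-6) = -120)
I(k, D) = -480 + D*k (I(k, D) = D*k - 120*4 = D*k - 480 = -480 + D*k)
(((-271 - 1032) - 71) + I(38, -11)) - 549 = (((-271 - 1032) - 71) + (-480 - 11*38)) - 549 = ((-1303 - 71) + (-480 - 418)) - 549 = (-1374 - 898) - 549 = -2272 - 549 = -2821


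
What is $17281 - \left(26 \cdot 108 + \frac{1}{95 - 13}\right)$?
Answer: $\frac{1186785}{82} \approx 14473.0$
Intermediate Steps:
$17281 - \left(26 \cdot 108 + \frac{1}{95 - 13}\right) = 17281 - \left(2808 + \frac{1}{82}\right) = 17281 - \frac{230257}{82} = \frac{1186785}{82}$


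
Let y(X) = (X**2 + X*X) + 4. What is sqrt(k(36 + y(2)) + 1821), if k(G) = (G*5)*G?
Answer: sqrt(13341) ≈ 115.50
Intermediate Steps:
y(X) = 4 + 2*X**2 (y(X) = (X**2 + X**2) + 4 = 2*X**2 + 4 = 4 + 2*X**2)
k(G) = 5*G**2 (k(G) = (5*G)*G = 5*G**2)
sqrt(k(36 + y(2)) + 1821) = sqrt(5*(36 + (4 + 2*2**2))**2 + 1821) = sqrt(5*(36 + (4 + 2*4))**2 + 1821) = sqrt(5*(36 + (4 + 8))**2 + 1821) = sqrt(5*(36 + 12)**2 + 1821) = sqrt(5*48**2 + 1821) = sqrt(5*2304 + 1821) = sqrt(11520 + 1821) = sqrt(13341)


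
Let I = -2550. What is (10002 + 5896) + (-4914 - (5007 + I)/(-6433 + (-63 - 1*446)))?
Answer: 1955215/178 ≈ 10984.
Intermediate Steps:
(10002 + 5896) + (-4914 - (5007 + I)/(-6433 + (-63 - 1*446))) = (10002 + 5896) + (-4914 - (5007 - 2550)/(-6433 + (-63 - 1*446))) = 15898 + (-4914 - 2457/(-6433 + (-63 - 446))) = 15898 + (-4914 - 2457/(-6433 - 509)) = 15898 + (-4914 - 2457/(-6942)) = 15898 + (-4914 - 2457*(-1)/6942) = 15898 + (-4914 - 1*(-63/178)) = 15898 + (-4914 + 63/178) = 15898 - 874629/178 = 1955215/178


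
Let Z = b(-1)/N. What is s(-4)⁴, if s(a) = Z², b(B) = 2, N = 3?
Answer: 256/6561 ≈ 0.039018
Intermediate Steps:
Z = ⅔ (Z = 2/3 = 2*(⅓) = ⅔ ≈ 0.66667)
s(a) = 4/9 (s(a) = (⅔)² = 4/9)
s(-4)⁴ = (4/9)⁴ = 256/6561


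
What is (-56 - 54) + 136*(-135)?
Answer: -18470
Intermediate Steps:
(-56 - 54) + 136*(-135) = -110 - 18360 = -18470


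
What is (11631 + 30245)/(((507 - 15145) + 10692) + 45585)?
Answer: 41876/41639 ≈ 1.0057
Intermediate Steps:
(11631 + 30245)/(((507 - 15145) + 10692) + 45585) = 41876/((-14638 + 10692) + 45585) = 41876/(-3946 + 45585) = 41876/41639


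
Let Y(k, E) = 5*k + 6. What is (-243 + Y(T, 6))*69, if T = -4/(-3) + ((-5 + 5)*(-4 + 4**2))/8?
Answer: -15893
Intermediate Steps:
T = 4/3 (T = -4*(-1/3) + (0*(-4 + 16))*(1/8) = 4/3 + (0*12)*(1/8) = 4/3 + 0*(1/8) = 4/3 + 0 = 4/3 ≈ 1.3333)
Y(k, E) = 6 + 5*k
(-243 + Y(T, 6))*69 = (-243 + (6 + 5*(4/3)))*69 = (-243 + (6 + 20/3))*69 = (-243 + 38/3)*69 = -691/3*69 = -15893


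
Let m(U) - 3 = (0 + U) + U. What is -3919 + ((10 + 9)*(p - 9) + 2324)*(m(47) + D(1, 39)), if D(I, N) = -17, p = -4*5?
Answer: 137921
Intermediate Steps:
p = -20
m(U) = 3 + 2*U (m(U) = 3 + ((0 + U) + U) = 3 + (U + U) = 3 + 2*U)
-3919 + ((10 + 9)*(p - 9) + 2324)*(m(47) + D(1, 39)) = -3919 + ((10 + 9)*(-20 - 9) + 2324)*((3 + 2*47) - 17) = -3919 + (19*(-29) + 2324)*((3 + 94) - 17) = -3919 + (-551 + 2324)*(97 - 17) = -3919 + 1773*80 = -3919 + 141840 = 137921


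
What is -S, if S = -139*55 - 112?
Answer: 7757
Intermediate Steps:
S = -7757 (S = -7645 - 112 = -7757)
-S = -1*(-7757) = 7757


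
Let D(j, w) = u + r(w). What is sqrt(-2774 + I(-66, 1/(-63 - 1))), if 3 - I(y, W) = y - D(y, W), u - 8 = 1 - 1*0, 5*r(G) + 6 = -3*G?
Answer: I*sqrt(4315505)/40 ≈ 51.935*I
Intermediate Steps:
r(G) = -6/5 - 3*G/5 (r(G) = -6/5 + (-3*G)/5 = -6/5 - 3*G/5)
u = 9 (u = 8 + (1 - 1*0) = 8 + (1 + 0) = 8 + 1 = 9)
D(j, w) = 39/5 - 3*w/5 (D(j, w) = 9 + (-6/5 - 3*w/5) = 39/5 - 3*w/5)
I(y, W) = 54/5 - y - 3*W/5 (I(y, W) = 3 - (y - (39/5 - 3*W/5)) = 3 - (y + (-39/5 + 3*W/5)) = 3 - (-39/5 + y + 3*W/5) = 3 + (39/5 - y - 3*W/5) = 54/5 - y - 3*W/5)
sqrt(-2774 + I(-66, 1/(-63 - 1))) = sqrt(-2774 + (54/5 - 1*(-66) - 3/(5*(-63 - 1)))) = sqrt(-2774 + (54/5 + 66 - 3/5/(-64))) = sqrt(-2774 + (54/5 + 66 - 3/5*(-1/64))) = sqrt(-2774 + (54/5 + 66 + 3/320)) = sqrt(-2774 + 24579/320) = sqrt(-863101/320) = I*sqrt(4315505)/40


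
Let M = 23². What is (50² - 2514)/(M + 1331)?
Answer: -7/930 ≈ -0.0075269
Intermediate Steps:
M = 529
(50² - 2514)/(M + 1331) = (50² - 2514)/(529 + 1331) = (2500 - 2514)/1860 = -14*1/1860 = -7/930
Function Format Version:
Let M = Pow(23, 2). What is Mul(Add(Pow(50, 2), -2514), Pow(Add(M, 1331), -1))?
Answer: Rational(-7, 930) ≈ -0.0075269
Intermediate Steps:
M = 529
Mul(Add(Pow(50, 2), -2514), Pow(Add(M, 1331), -1)) = Mul(Add(Pow(50, 2), -2514), Pow(Add(529, 1331), -1)) = Mul(Add(2500, -2514), Pow(1860, -1)) = Mul(-14, Rational(1, 1860)) = Rational(-7, 930)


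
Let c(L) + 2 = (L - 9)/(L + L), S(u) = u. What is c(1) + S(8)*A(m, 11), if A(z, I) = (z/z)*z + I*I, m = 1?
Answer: 970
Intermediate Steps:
A(z, I) = z + I² (A(z, I) = 1*z + I² = z + I²)
c(L) = -2 + (-9 + L)/(2*L) (c(L) = -2 + (L - 9)/(L + L) = -2 + (-9 + L)/((2*L)) = -2 + (-9 + L)*(1/(2*L)) = -2 + (-9 + L)/(2*L))
c(1) + S(8)*A(m, 11) = (3/2)*(-3 - 1*1)/1 + 8*(1 + 11²) = (3/2)*1*(-3 - 1) + 8*(1 + 121) = (3/2)*1*(-4) + 8*122 = -6 + 976 = 970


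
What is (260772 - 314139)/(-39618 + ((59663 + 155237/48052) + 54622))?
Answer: -2564391084/3588053921 ≈ -0.71470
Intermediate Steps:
(260772 - 314139)/(-39618 + ((59663 + 155237/48052) + 54622)) = -53367/(-39618 + ((59663 + 155237*(1/48052)) + 54622)) = -53367/(-39618 + ((59663 + 155237/48052) + 54622)) = -53367/(-39618 + (2867081713/48052 + 54622)) = -53367/(-39618 + 5491778057/48052) = -53367/3588053921/48052 = -53367*48052/3588053921 = -2564391084/3588053921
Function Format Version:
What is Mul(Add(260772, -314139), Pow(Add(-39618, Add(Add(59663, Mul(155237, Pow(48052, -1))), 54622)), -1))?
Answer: Rational(-2564391084, 3588053921) ≈ -0.71470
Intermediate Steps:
Mul(Add(260772, -314139), Pow(Add(-39618, Add(Add(59663, Mul(155237, Pow(48052, -1))), 54622)), -1)) = Mul(-53367, Pow(Add(-39618, Add(Add(59663, Mul(155237, Rational(1, 48052))), 54622)), -1)) = Mul(-53367, Pow(Add(-39618, Add(Add(59663, Rational(155237, 48052)), 54622)), -1)) = Mul(-53367, Pow(Add(-39618, Add(Rational(2867081713, 48052), 54622)), -1)) = Mul(-53367, Pow(Add(-39618, Rational(5491778057, 48052)), -1)) = Mul(-53367, Pow(Rational(3588053921, 48052), -1)) = Mul(-53367, Rational(48052, 3588053921)) = Rational(-2564391084, 3588053921)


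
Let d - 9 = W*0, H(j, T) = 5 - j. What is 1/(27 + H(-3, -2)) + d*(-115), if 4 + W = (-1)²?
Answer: -36224/35 ≈ -1035.0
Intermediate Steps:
W = -3 (W = -4 + (-1)² = -4 + 1 = -3)
d = 9 (d = 9 - 3*0 = 9 + 0 = 9)
1/(27 + H(-3, -2)) + d*(-115) = 1/(27 + (5 - 1*(-3))) + 9*(-115) = 1/(27 + (5 + 3)) - 1035 = 1/(27 + 8) - 1035 = 1/35 - 1035 = -36224/35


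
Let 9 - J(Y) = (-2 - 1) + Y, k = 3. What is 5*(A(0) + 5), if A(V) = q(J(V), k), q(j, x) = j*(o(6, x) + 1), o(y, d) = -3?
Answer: -95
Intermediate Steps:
J(Y) = 12 - Y (J(Y) = 9 - ((-2 - 1) + Y) = 9 - (-3 + Y) = 9 + (3 - Y) = 12 - Y)
q(j, x) = -2*j (q(j, x) = j*(-3 + 1) = j*(-2) = -2*j)
A(V) = -24 + 2*V (A(V) = -2*(12 - V) = -24 + 2*V)
5*(A(0) + 5) = 5*((-24 + 2*0) + 5) = 5*((-24 + 0) + 5) = 5*(-24 + 5) = 5*(-19) = -95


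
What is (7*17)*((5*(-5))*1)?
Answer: -2975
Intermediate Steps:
(7*17)*((5*(-5))*1) = 119*(-25*1) = 119*(-25) = -2975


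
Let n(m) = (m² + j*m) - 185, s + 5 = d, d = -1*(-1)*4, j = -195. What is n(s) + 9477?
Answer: 9488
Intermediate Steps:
d = 4 (d = 1*4 = 4)
s = -1 (s = -5 + 4 = -1)
n(m) = -185 + m² - 195*m (n(m) = (m² - 195*m) - 185 = -185 + m² - 195*m)
n(s) + 9477 = (-185 + (-1)² - 195*(-1)) + 9477 = (-185 + 1 + 195) + 9477 = 11 + 9477 = 9488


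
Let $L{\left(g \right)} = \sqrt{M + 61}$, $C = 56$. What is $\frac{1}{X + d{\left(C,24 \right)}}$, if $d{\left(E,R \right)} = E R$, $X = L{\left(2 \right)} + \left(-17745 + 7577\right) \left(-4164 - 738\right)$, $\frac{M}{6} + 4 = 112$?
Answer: $\frac{49844880}{2484512062213691} - \frac{\sqrt{709}}{2484512062213691} \approx 2.0062 \cdot 10^{-8}$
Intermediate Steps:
$M = 648$ ($M = -24 + 6 \cdot 112 = -24 + 672 = 648$)
$L{\left(g \right)} = \sqrt{709}$ ($L{\left(g \right)} = \sqrt{648 + 61} = \sqrt{709}$)
$X = 49843536 + \sqrt{709}$ ($X = \sqrt{709} + \left(-17745 + 7577\right) \left(-4164 - 738\right) = \sqrt{709} - -49843536 = \sqrt{709} + 49843536 = 49843536 + \sqrt{709} \approx 4.9844 \cdot 10^{7}$)
$\frac{1}{X + d{\left(C,24 \right)}} = \frac{1}{\left(49843536 + \sqrt{709}\right) + 56 \cdot 24} = \frac{1}{\left(49843536 + \sqrt{709}\right) + 1344} = \frac{1}{49844880 + \sqrt{709}}$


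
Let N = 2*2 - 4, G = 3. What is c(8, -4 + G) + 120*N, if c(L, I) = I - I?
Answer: 0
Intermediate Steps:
N = 0 (N = 4 - 4 = 0)
c(L, I) = 0
c(8, -4 + G) + 120*N = 0 + 120*0 = 0 + 0 = 0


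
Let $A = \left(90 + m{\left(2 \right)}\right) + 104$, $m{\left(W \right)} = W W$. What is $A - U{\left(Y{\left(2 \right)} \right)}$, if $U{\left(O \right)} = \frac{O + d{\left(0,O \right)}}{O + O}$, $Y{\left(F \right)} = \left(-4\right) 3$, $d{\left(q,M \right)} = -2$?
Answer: $\frac{2369}{12} \approx 197.42$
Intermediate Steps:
$m{\left(W \right)} = W^{2}$
$Y{\left(F \right)} = -12$
$U{\left(O \right)} = \frac{-2 + O}{2 O}$ ($U{\left(O \right)} = \frac{O - 2}{O + O} = \frac{-2 + O}{2 O}$)
$A = 198$ ($A = \left(90 + 2^{2}\right) + 104 = \left(90 + 4\right) + 104 = 94 + 104 = 198$)
$A - U{\left(Y{\left(2 \right)} \right)} = 198 - \frac{-2 - 12}{2 \left(-12\right)} = 198 - \frac{1}{2} \left(- \frac{1}{12}\right) \left(-14\right) = 198 - \frac{7}{12} = \frac{2369}{12}$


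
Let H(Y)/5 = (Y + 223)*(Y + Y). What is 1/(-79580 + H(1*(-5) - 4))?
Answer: -1/98840 ≈ -1.0117e-5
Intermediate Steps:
H(Y) = 10*Y*(223 + Y) (H(Y) = 5*((Y + 223)*(Y + Y)) = 5*((223 + Y)*(2*Y)) = 5*(2*Y*(223 + Y)) = 10*Y*(223 + Y))
1/(-79580 + H(1*(-5) - 4)) = 1/(-79580 + 10*(1*(-5) - 4)*(223 + (1*(-5) - 4))) = 1/(-79580 + 10*(-5 - 4)*(223 + (-5 - 4))) = 1/(-79580 + 10*(-9)*(223 - 9)) = 1/(-79580 + 10*(-9)*214) = 1/(-79580 - 19260) = 1/(-98840) = -1/98840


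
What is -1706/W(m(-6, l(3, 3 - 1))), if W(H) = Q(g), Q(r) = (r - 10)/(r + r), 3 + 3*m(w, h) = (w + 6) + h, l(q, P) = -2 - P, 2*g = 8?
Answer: 6824/3 ≈ 2274.7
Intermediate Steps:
g = 4 (g = (½)*8 = 4)
m(w, h) = 1 + h/3 + w/3 (m(w, h) = -1 + ((w + 6) + h)/3 = -1 + ((6 + w) + h)/3 = -1 + (6 + h + w)/3 = -1 + (2 + h/3 + w/3) = 1 + h/3 + w/3)
Q(r) = (-10 + r)/(2*r) (Q(r) = (-10 + r)/((2*r)) = (-10 + r)*(1/(2*r)) = (-10 + r)/(2*r))
W(H) = -¾ (W(H) = (½)*(-10 + 4)/4 = (½)*(¼)*(-6) = -¾)
-1706/W(m(-6, l(3, 3 - 1))) = -1706/(-¾) = -1706*(-4/3) = 6824/3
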